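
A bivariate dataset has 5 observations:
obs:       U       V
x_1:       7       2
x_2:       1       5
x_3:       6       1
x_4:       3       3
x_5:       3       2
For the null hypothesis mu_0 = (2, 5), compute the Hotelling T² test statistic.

Step 1 — sample mean vector:
  mean(U) = (7 + 1 + 6 + 3 + 3) / 5 = 20/5 = 4
  mean(V) = (2 + 5 + 1 + 3 + 2) / 5 = 13/5 = 2.6
  x̄ = (4, 2.6),  deviation x̄ - mu_0 = (4, 2.6) - (2, 5) = (2, -2.4).

Step 2 — sample covariance matrix, S[i,j] = (1/(n-1)) · Σ_k (x_{k,i} - mean_i) · (x_{k,j} - mean_j), divisor n-1 = 4:
  S[U,U] = ((3)·(3) + (-3)·(-3) + (2)·(2) + (-1)·(-1) + (-1)·(-1)) / 4 = 24/4 = 6
  S[U,V] = ((3)·(-0.6) + (-3)·(2.4) + (2)·(-1.6) + (-1)·(0.4) + (-1)·(-0.6)) / 4 = -12/4 = -3
  S[V,V] = ((-0.6)·(-0.6) + (2.4)·(2.4) + (-1.6)·(-1.6) + (0.4)·(0.4) + (-0.6)·(-0.6)) / 4 = 9.2/4 = 2.3
  S = [[6, -3],
 [-3, 2.3]].

Step 3 — invert S. det(S) = 6·2.3 - (-3)² = 4.8.
  S^{-1} = (1/det) · [[d, -b], [-b, a]] = [[0.4792, 0.625],
 [0.625, 1.25]].

Step 4 — quadratic form (x̄ - mu_0)^T · S^{-1} · (x̄ - mu_0):
  S^{-1} · (x̄ - mu_0) = (-0.5417, -1.75),
  (x̄ - mu_0)^T · [...] = (2)·(-0.5417) + (-2.4)·(-1.75) = 3.1167.

Step 5 — scale by n: T² = 5 · 3.1167 = 15.5833.

T² ≈ 15.5833


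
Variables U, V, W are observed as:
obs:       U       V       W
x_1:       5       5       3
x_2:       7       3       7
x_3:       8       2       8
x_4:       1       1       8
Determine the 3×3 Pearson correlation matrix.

Step 1 — column means:
  mean(U) = (5 + 7 + 8 + 1) / 4 = 21/4 = 5.25
  mean(V) = (5 + 3 + 2 + 1) / 4 = 11/4 = 2.75
  mean(W) = (3 + 7 + 8 + 8) / 4 = 26/4 = 6.5

Step 2 — sample variances and covariances s[i,j] = (1/(n-1)) · Σ_k (x_{k,i} - mean_i) · (x_{k,j} - mean_j), with n-1 = 3:
  s[U,U] = ((-0.25)·(-0.25) + (1.75)·(1.75) + (2.75)·(2.75) + (-4.25)·(-4.25)) / 3 = 28.75/3 = 9.5833
  s[U,V] = ((-0.25)·(2.25) + (1.75)·(0.25) + (2.75)·(-0.75) + (-4.25)·(-1.75)) / 3 = 5.25/3 = 1.75
  s[U,W] = ((-0.25)·(-3.5) + (1.75)·(0.5) + (2.75)·(1.5) + (-4.25)·(1.5)) / 3 = -0.5/3 = -0.1667
  s[V,V] = ((2.25)·(2.25) + (0.25)·(0.25) + (-0.75)·(-0.75) + (-1.75)·(-1.75)) / 3 = 8.75/3 = 2.9167
  s[V,W] = ((2.25)·(-3.5) + (0.25)·(0.5) + (-0.75)·(1.5) + (-1.75)·(1.5)) / 3 = -11.5/3 = -3.8333
  s[W,W] = ((-3.5)·(-3.5) + (0.5)·(0.5) + (1.5)·(1.5) + (1.5)·(1.5)) / 3 = 17/3 = 5.6667
  Sample standard deviations s_i = √(s[i,i]):
  s(U) = √(9.5833) = 3.0957
  s(V) = √(2.9167) = 1.7078
  s(W) = √(5.6667) = 2.3805

Step 3 — r_{ij} = s_{ij} / (s_i · s_j):
  r[U,U] = 1 (diagonal).
  r[U,V] = 1.75 / (3.0957 · 1.7078) = 1.75 / 5.2869 = 0.331
  r[U,W] = -0.1667 / (3.0957 · 2.3805) = -0.1667 / 7.3692 = -0.0226
  r[V,V] = 1 (diagonal).
  r[V,W] = -3.8333 / (1.7078 · 2.3805) = -3.8333 / 4.0654 = -0.9429
  r[W,W] = 1 (diagonal).

R is symmetric with unit diagonal. Assembling:

R = [[1, 0.331, -0.0226],
 [0.331, 1, -0.9429],
 [-0.0226, -0.9429, 1]]


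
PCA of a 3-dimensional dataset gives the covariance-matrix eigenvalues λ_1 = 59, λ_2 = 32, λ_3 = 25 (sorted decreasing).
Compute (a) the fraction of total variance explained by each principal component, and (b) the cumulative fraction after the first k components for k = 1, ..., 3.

Step 1 — total variance = trace(Sigma) = Σ λ_i = 59 + 32 + 25 = 116.

Step 2 — fraction explained by component i = λ_i / Σ λ:
  PC1: 59/116 = 0.5086
  PC2: 32/116 = 0.2759
  PC3: 25/116 = 0.2155

Step 3 — cumulative fraction after k components = (λ_1 + ... + λ_k) / Σ λ:
  k = 1: 59/116 = 0.5086
  k = 2: (59 + 32)/116 = 91/116 = 0.7845
  k = 3: (59 + 32 + 25)/116 = 116/116 = 1

Summary (fraction, with percent):

explained: PC1 0.5086 (50.86%), PC2 0.2759 (27.59%), PC3 0.2155 (21.55%);  cumulative: 0.5086, 0.7845, 1


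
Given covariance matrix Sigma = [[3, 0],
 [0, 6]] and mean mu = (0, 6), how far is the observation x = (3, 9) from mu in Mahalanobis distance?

Step 1 — centre the observation: (x - mu) = (3, 3).

Step 2 — invert Sigma. det(Sigma) = 3·6 - (0)² = 18.
  Sigma^{-1} = (1/det) · [[d, -b], [-b, a]] = [[0.3333, 0],
 [0, 0.1667]].

Step 3 — form the quadratic (x - mu)^T · Sigma^{-1} · (x - mu):
  Sigma^{-1} · (x - mu) = (1, 0.5).
  (x - mu)^T · [Sigma^{-1} · (x - mu)] = (3)·(1) + (3)·(0.5) = 4.5.

Step 4 — take square root: d = √(4.5) ≈ 2.1213.

d(x, mu) = √(4.5) ≈ 2.1213


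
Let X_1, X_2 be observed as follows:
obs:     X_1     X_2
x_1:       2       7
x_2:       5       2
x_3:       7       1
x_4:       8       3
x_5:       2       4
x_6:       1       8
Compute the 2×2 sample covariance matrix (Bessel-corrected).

Step 1 — column means:
  mean(X_1) = (2 + 5 + 7 + 8 + 2 + 1) / 6 = 25/6 = 4.1667
  mean(X_2) = (7 + 2 + 1 + 3 + 4 + 8) / 6 = 25/6 = 4.1667

Step 2 — sample covariance S[i,j] = (1/(n-1)) · Σ_k (x_{k,i} - mean_i) · (x_{k,j} - mean_j), with n-1 = 5.
  S[X_1,X_1] = ((-2.1667)·(-2.1667) + (0.8333)·(0.8333) + (2.8333)·(2.8333) + (3.8333)·(3.8333) + (-2.1667)·(-2.1667) + (-3.1667)·(-3.1667)) / 5 = 42.8333/5 = 8.5667
  S[X_1,X_2] = ((-2.1667)·(2.8333) + (0.8333)·(-2.1667) + (2.8333)·(-3.1667) + (3.8333)·(-1.1667) + (-2.1667)·(-0.1667) + (-3.1667)·(3.8333)) / 5 = -33.1667/5 = -6.6333
  S[X_2,X_2] = ((2.8333)·(2.8333) + (-2.1667)·(-2.1667) + (-3.1667)·(-3.1667) + (-1.1667)·(-1.1667) + (-0.1667)·(-0.1667) + (3.8333)·(3.8333)) / 5 = 38.8333/5 = 7.7667

S is symmetric (S[j,i] = S[i,j]). Assembling:

S = [[8.5667, -6.6333],
 [-6.6333, 7.7667]]


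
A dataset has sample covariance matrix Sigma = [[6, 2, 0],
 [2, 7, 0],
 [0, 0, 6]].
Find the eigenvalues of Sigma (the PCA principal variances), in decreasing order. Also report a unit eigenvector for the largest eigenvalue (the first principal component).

Step 1 — characteristic polynomial p(λ) = det(λI - Sigma) = λ³ - tr·λ² + c_1·λ - det, where tr = trace, c_1 = sum of the principal 2×2 minors, det = det(Sigma):
  tr = 6 + 7 + 6 = 19,
  c_1 = (6·7 - (2)²) + (6·6 - (0)²) + (7·6 - (0)²) = 38 + 36 + 42 = 116,
  det = 6·(7·6 - (0)²) - (2)·((2)·6 - (0)·(0)) + (0)·((2)·(0) - 7·(0)) = 6·(42) - (2)·(12) + (0)·(0) = 228.
  So p(λ) = λ³ - 19λ² + 116λ - 228.
Step 2 — look for an integer root (rational root theorem: any rational root is an integer divisor of 228). Testing λ = 6:
  p(6) = 216 - 684 + 696 - 228 = 0  ✓
  Dividing out (λ - 6): p(λ) = (λ - 6)(λ² - 13λ + 38).
Step 3 — remaining eigenvalues from the quadratic λ² - 13λ + 38 = 0:
  Δ = 13² - 4·38 = 169 - 152 = 17,  λ = (13 ± √17)/2 = (13 ± 4.1231)/2 ≈ 8.5616 or 4.4384.
  Sorted: λ_1 = 8.5616,  λ_2 = 6,  λ_3 = 4.4384  (check: sum = 19 = tr ✓).

Step 4 — unit eigenvector for λ_1 ≈ 8.5616: v spans the null space of (Sigma - λ_1 I), whose rows are
  r_1 = (-2.5616, 2, 0),  r_2 = (2, -1.5616, 0),  r_3 = (0, 0, -2.5616).
  v is orthogonal to every row, so take v ∝ r_1 × r_3 = ((2)·(-2.5616) - (0)·(0), (0)·(0) - (-2.5616)·(-2.5616), (-2.5616)·(0) - (2)·(0)) ≈ (-5.1231, -6.5616, 0).
  Rescale (multiply by -1 so the first nonzero entry is positive): u = (5.1231, 6.5616, 0).
  ||u|| = √((5.1231)² + (6.5616)² + (0)²) = √(69.3002) ≈ 8.3247,  v_1 = u/||u|| ≈ (0.6154, 0.7882, 0) (||v_1|| = 1).

λ_1 = 8.5616,  λ_2 = 6,  λ_3 = 4.4384;  v_1 ≈ (0.6154, 0.7882, 0)


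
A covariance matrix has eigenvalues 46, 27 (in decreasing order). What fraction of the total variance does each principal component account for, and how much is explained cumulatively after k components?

Step 1 — total variance = trace(Sigma) = Σ λ_i = 46 + 27 = 73.

Step 2 — fraction explained by component i = λ_i / Σ λ:
  PC1: 46/73 = 0.6301
  PC2: 27/73 = 0.3699

Step 3 — cumulative fraction after k components = (λ_1 + ... + λ_k) / Σ λ:
  k = 1: 46/73 = 0.6301
  k = 2: (46 + 27)/73 = 73/73 = 1

Summary (fraction, with percent):

explained: PC1 0.6301 (63.01%), PC2 0.3699 (36.99%);  cumulative: 0.6301, 1


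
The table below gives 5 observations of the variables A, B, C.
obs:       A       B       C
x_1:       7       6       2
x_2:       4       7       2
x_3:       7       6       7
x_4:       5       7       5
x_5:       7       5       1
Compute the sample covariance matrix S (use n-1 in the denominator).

Step 1 — column means:
  mean(A) = (7 + 4 + 7 + 5 + 7) / 5 = 30/5 = 6
  mean(B) = (6 + 7 + 6 + 7 + 5) / 5 = 31/5 = 6.2
  mean(C) = (2 + 2 + 7 + 5 + 1) / 5 = 17/5 = 3.4

Step 2 — sample covariance S[i,j] = (1/(n-1)) · Σ_k (x_{k,i} - mean_i) · (x_{k,j} - mean_j), with n-1 = 4.
  S[A,A] = ((1)·(1) + (-2)·(-2) + (1)·(1) + (-1)·(-1) + (1)·(1)) / 4 = 8/4 = 2
  S[A,B] = ((1)·(-0.2) + (-2)·(0.8) + (1)·(-0.2) + (-1)·(0.8) + (1)·(-1.2)) / 4 = -4/4 = -1
  S[A,C] = ((1)·(-1.4) + (-2)·(-1.4) + (1)·(3.6) + (-1)·(1.6) + (1)·(-2.4)) / 4 = 1/4 = 0.25
  S[B,B] = ((-0.2)·(-0.2) + (0.8)·(0.8) + (-0.2)·(-0.2) + (0.8)·(0.8) + (-1.2)·(-1.2)) / 4 = 2.8/4 = 0.7
  S[B,C] = ((-0.2)·(-1.4) + (0.8)·(-1.4) + (-0.2)·(3.6) + (0.8)·(1.6) + (-1.2)·(-2.4)) / 4 = 2.6/4 = 0.65
  S[C,C] = ((-1.4)·(-1.4) + (-1.4)·(-1.4) + (3.6)·(3.6) + (1.6)·(1.6) + (-2.4)·(-2.4)) / 4 = 25.2/4 = 6.3

S is symmetric (S[j,i] = S[i,j]). Assembling:

S = [[2, -1, 0.25],
 [-1, 0.7, 0.65],
 [0.25, 0.65, 6.3]]


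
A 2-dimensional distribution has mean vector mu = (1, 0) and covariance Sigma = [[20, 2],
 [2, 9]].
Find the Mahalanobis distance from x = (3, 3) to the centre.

Step 1 — centre the observation: (x - mu) = (2, 3).

Step 2 — invert Sigma. det(Sigma) = 20·9 - (2)² = 176.
  Sigma^{-1} = (1/det) · [[d, -b], [-b, a]] = [[0.0511, -0.0114],
 [-0.0114, 0.1136]].

Step 3 — form the quadratic (x - mu)^T · Sigma^{-1} · (x - mu):
  Sigma^{-1} · (x - mu) = (0.0682, 0.3182).
  (x - mu)^T · [Sigma^{-1} · (x - mu)] = (2)·(0.0682) + (3)·(0.3182) = 1.0909.

Step 4 — take square root: d = √(1.0909) ≈ 1.0445.

d(x, mu) = √(1.0909) ≈ 1.0445


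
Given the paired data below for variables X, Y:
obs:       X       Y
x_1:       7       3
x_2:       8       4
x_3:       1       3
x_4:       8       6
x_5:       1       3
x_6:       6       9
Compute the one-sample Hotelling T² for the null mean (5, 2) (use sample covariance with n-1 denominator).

Step 1 — sample mean vector:
  mean(X) = (7 + 8 + 1 + 8 + 1 + 6) / 6 = 31/6 = 5.1667
  mean(Y) = (3 + 4 + 3 + 6 + 3 + 9) / 6 = 28/6 = 4.6667
  x̄ = (5.1667, 4.6667),  deviation x̄ - mu_0 = (5.1667, 4.6667) - (5, 2) = (0.1667, 2.6667).

Step 2 — sample covariance matrix, S[i,j] = (1/(n-1)) · Σ_k (x_{k,i} - mean_i) · (x_{k,j} - mean_j), divisor n-1 = 5:
  S[X,X] = ((1.8333)·(1.8333) + (2.8333)·(2.8333) + (-4.1667)·(-4.1667) + (2.8333)·(2.8333) + (-4.1667)·(-4.1667) + (0.8333)·(0.8333)) / 5 = 54.8333/5 = 10.9667
  S[X,Y] = ((1.8333)·(-1.6667) + (2.8333)·(-0.6667) + (-4.1667)·(-1.6667) + (2.8333)·(1.3333) + (-4.1667)·(-1.6667) + (0.8333)·(4.3333)) / 5 = 16.3333/5 = 3.2667
  S[Y,Y] = ((-1.6667)·(-1.6667) + (-0.6667)·(-0.6667) + (-1.6667)·(-1.6667) + (1.3333)·(1.3333) + (-1.6667)·(-1.6667) + (4.3333)·(4.3333)) / 5 = 29.3333/5 = 5.8667
  S = [[10.9667, 3.2667],
 [3.2667, 5.8667]].

Step 3 — invert S. det(S) = 10.9667·5.8667 - (3.2667)² = 53.6667.
  S^{-1} = (1/det) · [[d, -b], [-b, a]] = [[0.1093, -0.0609],
 [-0.0609, 0.2043]].

Step 4 — quadratic form (x̄ - mu_0)^T · S^{-1} · (x̄ - mu_0):
  S^{-1} · (x̄ - mu_0) = (-0.1441, 0.5348),
  (x̄ - mu_0)^T · [...] = (0.1667)·(-0.1441) + (2.6667)·(0.5348) = 1.4021.

Step 5 — scale by n: T² = 6 · 1.4021 = 8.4124.

T² ≈ 8.4124


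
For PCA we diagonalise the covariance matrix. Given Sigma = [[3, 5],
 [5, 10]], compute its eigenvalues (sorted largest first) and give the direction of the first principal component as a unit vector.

Step 1 — characteristic polynomial of 2×2 Sigma:
  det(Sigma - λI) = λ² - trace · λ + det = 0.
  trace = 3 + 10 = 13, det = 3·10 - (5)² = 5.
Step 2 — discriminant:
  Δ = trace² - 4·det = 169 - 20 = 149.
Step 3 — eigenvalues:
  λ = (trace ± √Δ)/2 = (13 ± 12.2066)/2,
  λ_1 = 12.6033,  λ_2 = 0.3967.

Step 4 — unit eigenvector for λ_1: solve (Sigma - λ_1 I)v = 0. First row:
  (3 - 12.6033)·v_x + (5)·v_y = 0, i.e. (-9.6033)·v_x + (5)·v_y = 0,
  so v ∝ (b, λ_1 - a) = (5, 9.6033) = u.
  ||u|| = √((5)² + (9.6033)²) = √(117.2229) ≈ 10.827,
  v_1 = u/||u|| ≈ (0.4618, 0.887) (||v_1|| = 1).

λ_1 = 12.6033,  λ_2 = 0.3967;  v_1 ≈ (0.4618, 0.887)


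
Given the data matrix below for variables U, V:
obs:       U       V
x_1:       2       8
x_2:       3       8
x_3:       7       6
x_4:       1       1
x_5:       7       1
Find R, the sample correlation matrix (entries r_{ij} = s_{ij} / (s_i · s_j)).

Step 1 — column means:
  mean(U) = (2 + 3 + 7 + 1 + 7) / 5 = 20/5 = 4
  mean(V) = (8 + 8 + 6 + 1 + 1) / 5 = 24/5 = 4.8

Step 2 — sample variances and covariances s[i,j] = (1/(n-1)) · Σ_k (x_{k,i} - mean_i) · (x_{k,j} - mean_j), with n-1 = 4:
  s[U,U] = ((-2)·(-2) + (-1)·(-1) + (3)·(3) + (-3)·(-3) + (3)·(3)) / 4 = 32/4 = 8
  s[U,V] = ((-2)·(3.2) + (-1)·(3.2) + (3)·(1.2) + (-3)·(-3.8) + (3)·(-3.8)) / 4 = -6/4 = -1.5
  s[V,V] = ((3.2)·(3.2) + (3.2)·(3.2) + (1.2)·(1.2) + (-3.8)·(-3.8) + (-3.8)·(-3.8)) / 4 = 50.8/4 = 12.7
  Sample standard deviations s_i = √(s[i,i]):
  s(U) = √(8) = 2.8284
  s(V) = √(12.7) = 3.5637

Step 3 — r_{ij} = s_{ij} / (s_i · s_j):
  r[U,U] = 1 (diagonal).
  r[U,V] = -1.5 / (2.8284 · 3.5637) = -1.5 / 10.0797 = -0.1488
  r[V,V] = 1 (diagonal).

R is symmetric with unit diagonal. Assembling:

R = [[1, -0.1488],
 [-0.1488, 1]]


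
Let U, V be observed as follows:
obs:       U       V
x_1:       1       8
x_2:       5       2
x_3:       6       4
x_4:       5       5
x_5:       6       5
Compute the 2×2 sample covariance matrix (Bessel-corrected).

Step 1 — column means:
  mean(U) = (1 + 5 + 6 + 5 + 6) / 5 = 23/5 = 4.6
  mean(V) = (8 + 2 + 4 + 5 + 5) / 5 = 24/5 = 4.8

Step 2 — sample covariance S[i,j] = (1/(n-1)) · Σ_k (x_{k,i} - mean_i) · (x_{k,j} - mean_j), with n-1 = 4.
  S[U,U] = ((-3.6)·(-3.6) + (0.4)·(0.4) + (1.4)·(1.4) + (0.4)·(0.4) + (1.4)·(1.4)) / 4 = 17.2/4 = 4.3
  S[U,V] = ((-3.6)·(3.2) + (0.4)·(-2.8) + (1.4)·(-0.8) + (0.4)·(0.2) + (1.4)·(0.2)) / 4 = -13.4/4 = -3.35
  S[V,V] = ((3.2)·(3.2) + (-2.8)·(-2.8) + (-0.8)·(-0.8) + (0.2)·(0.2) + (0.2)·(0.2)) / 4 = 18.8/4 = 4.7

S is symmetric (S[j,i] = S[i,j]). Assembling:

S = [[4.3, -3.35],
 [-3.35, 4.7]]


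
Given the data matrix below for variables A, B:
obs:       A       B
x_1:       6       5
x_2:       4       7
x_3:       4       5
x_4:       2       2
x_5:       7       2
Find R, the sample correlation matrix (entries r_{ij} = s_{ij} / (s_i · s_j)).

Step 1 — column means:
  mean(A) = (6 + 4 + 4 + 2 + 7) / 5 = 23/5 = 4.6
  mean(B) = (5 + 7 + 5 + 2 + 2) / 5 = 21/5 = 4.2

Step 2 — sample variances and covariances s[i,j] = (1/(n-1)) · Σ_k (x_{k,i} - mean_i) · (x_{k,j} - mean_j), with n-1 = 4:
  s[A,A] = ((1.4)·(1.4) + (-0.6)·(-0.6) + (-0.6)·(-0.6) + (-2.6)·(-2.6) + (2.4)·(2.4)) / 4 = 15.2/4 = 3.8
  s[A,B] = ((1.4)·(0.8) + (-0.6)·(2.8) + (-0.6)·(0.8) + (-2.6)·(-2.2) + (2.4)·(-2.2)) / 4 = -0.6/4 = -0.15
  s[B,B] = ((0.8)·(0.8) + (2.8)·(2.8) + (0.8)·(0.8) + (-2.2)·(-2.2) + (-2.2)·(-2.2)) / 4 = 18.8/4 = 4.7
  Sample standard deviations s_i = √(s[i,i]):
  s(A) = √(3.8) = 1.9494
  s(B) = √(4.7) = 2.1679

Step 3 — r_{ij} = s_{ij} / (s_i · s_j):
  r[A,A] = 1 (diagonal).
  r[A,B] = -0.15 / (1.9494 · 2.1679) = -0.15 / 4.2261 = -0.0355
  r[B,B] = 1 (diagonal).

R is symmetric with unit diagonal. Assembling:

R = [[1, -0.0355],
 [-0.0355, 1]]


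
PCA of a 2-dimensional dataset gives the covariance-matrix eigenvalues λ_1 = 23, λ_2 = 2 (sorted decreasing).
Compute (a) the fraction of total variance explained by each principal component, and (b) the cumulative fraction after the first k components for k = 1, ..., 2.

Step 1 — total variance = trace(Sigma) = Σ λ_i = 23 + 2 = 25.

Step 2 — fraction explained by component i = λ_i / Σ λ:
  PC1: 23/25 = 0.92
  PC2: 2/25 = 0.08

Step 3 — cumulative fraction after k components = (λ_1 + ... + λ_k) / Σ λ:
  k = 1: 23/25 = 0.92
  k = 2: (23 + 2)/25 = 25/25 = 1

Summary (fraction, with percent):

explained: PC1 0.92 (92%), PC2 0.08 (8%);  cumulative: 0.92, 1


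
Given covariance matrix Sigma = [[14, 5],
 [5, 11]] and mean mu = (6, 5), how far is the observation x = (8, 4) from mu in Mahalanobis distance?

Step 1 — centre the observation: (x - mu) = (2, -1).

Step 2 — invert Sigma. det(Sigma) = 14·11 - (5)² = 129.
  Sigma^{-1} = (1/det) · [[d, -b], [-b, a]] = [[0.0853, -0.0388],
 [-0.0388, 0.1085]].

Step 3 — form the quadratic (x - mu)^T · Sigma^{-1} · (x - mu):
  Sigma^{-1} · (x - mu) = (0.2093, -0.186).
  (x - mu)^T · [Sigma^{-1} · (x - mu)] = (2)·(0.2093) + (-1)·(-0.186) = 0.6047.

Step 4 — take square root: d = √(0.6047) ≈ 0.7776.

d(x, mu) = √(0.6047) ≈ 0.7776


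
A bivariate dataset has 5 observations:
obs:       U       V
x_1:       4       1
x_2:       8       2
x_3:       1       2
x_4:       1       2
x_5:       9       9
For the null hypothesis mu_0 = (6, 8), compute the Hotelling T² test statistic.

Step 1 — sample mean vector:
  mean(U) = (4 + 8 + 1 + 1 + 9) / 5 = 23/5 = 4.6
  mean(V) = (1 + 2 + 2 + 2 + 9) / 5 = 16/5 = 3.2
  x̄ = (4.6, 3.2),  deviation x̄ - mu_0 = (4.6, 3.2) - (6, 8) = (-1.4, -4.8).

Step 2 — sample covariance matrix, S[i,j] = (1/(n-1)) · Σ_k (x_{k,i} - mean_i) · (x_{k,j} - mean_j), divisor n-1 = 4:
  S[U,U] = ((-0.6)·(-0.6) + (3.4)·(3.4) + (-3.6)·(-3.6) + (-3.6)·(-3.6) + (4.4)·(4.4)) / 4 = 57.2/4 = 14.3
  S[U,V] = ((-0.6)·(-2.2) + (3.4)·(-1.2) + (-3.6)·(-1.2) + (-3.6)·(-1.2) + (4.4)·(5.8)) / 4 = 31.4/4 = 7.85
  S[V,V] = ((-2.2)·(-2.2) + (-1.2)·(-1.2) + (-1.2)·(-1.2) + (-1.2)·(-1.2) + (5.8)·(5.8)) / 4 = 42.8/4 = 10.7
  S = [[14.3, 7.85],
 [7.85, 10.7]].

Step 3 — invert S. det(S) = 14.3·10.7 - (7.85)² = 91.3875.
  S^{-1} = (1/det) · [[d, -b], [-b, a]] = [[0.1171, -0.0859],
 [-0.0859, 0.1565]].

Step 4 — quadratic form (x̄ - mu_0)^T · S^{-1} · (x̄ - mu_0):
  S^{-1} · (x̄ - mu_0) = (0.2484, -0.6308),
  (x̄ - mu_0)^T · [...] = (-1.4)·(0.2484) + (-4.8)·(-0.6308) = 2.6802.

Step 5 — scale by n: T² = 5 · 2.6802 = 13.4012.

T² ≈ 13.4012


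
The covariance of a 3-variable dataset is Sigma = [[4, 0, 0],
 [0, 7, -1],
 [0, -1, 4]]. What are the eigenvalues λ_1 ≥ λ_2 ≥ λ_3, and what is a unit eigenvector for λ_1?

Step 1 — characteristic polynomial p(λ) = det(λI - Sigma) = λ³ - tr·λ² + c_1·λ - det, where tr = trace, c_1 = sum of the principal 2×2 minors, det = det(Sigma):
  tr = 4 + 7 + 4 = 15,
  c_1 = (4·7 - (0)²) + (4·4 - (0)²) + (7·4 - (-1)²) = 28 + 16 + 27 = 71,
  det = 4·(7·4 - (-1)²) - (0)·((0)·4 - (-1)·(0)) + (0)·((0)·(-1) - 7·(0)) = 4·(27) - (0)·(0) + (0)·(0) = 108.
  So p(λ) = λ³ - 15λ² + 71λ - 108.
Step 2 — look for an integer root (rational root theorem: any rational root is an integer divisor of 108). Testing λ = 4:
  p(4) = 64 - 240 + 284 - 108 = 0  ✓
  Dividing out (λ - 4): p(λ) = (λ - 4)(λ² - 11λ + 27).
Step 3 — remaining eigenvalues from the quadratic λ² - 11λ + 27 = 0:
  Δ = 11² - 4·27 = 121 - 108 = 13,  λ = (11 ± √13)/2 = (11 ± 3.6056)/2 ≈ 7.3028 or 3.6972.
  Sorted: λ_1 = 7.3028,  λ_2 = 4,  λ_3 = 3.6972  (check: sum = 15 = tr ✓).

Step 4 — unit eigenvector for λ_1 ≈ 7.3028: v spans the null space of (Sigma - λ_1 I), whose rows are
  r_1 = (-3.3028, 0, 0),  r_2 = (0, -0.3028, -1),  r_3 = (0, -1, -3.3028).
  v is orthogonal to every row, so take v ∝ r_1 × r_2 = ((0)·(-1) - (0)·(-0.3028), (0)·(0) - (-3.3028)·(-1), (-3.3028)·(-0.3028) - (0)·(0)) ≈ (0, -3.3028, 1).
  Rescale (multiply by -1 so the first nonzero entry is positive): u = (0, 3.3028, -1).
  ||u|| = √((0)² + (3.3028)² + (-1)²) = √(11.9083) ≈ 3.4508,  v_1 = u/||u|| ≈ (0, 0.9571, -0.2898) (||v_1|| = 1).

λ_1 = 7.3028,  λ_2 = 4,  λ_3 = 3.6972;  v_1 ≈ (0, 0.9571, -0.2898)


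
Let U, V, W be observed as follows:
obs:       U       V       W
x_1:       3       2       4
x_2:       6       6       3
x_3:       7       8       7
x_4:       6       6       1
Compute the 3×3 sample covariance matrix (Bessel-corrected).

Step 1 — column means:
  mean(U) = (3 + 6 + 7 + 6) / 4 = 22/4 = 5.5
  mean(V) = (2 + 6 + 8 + 6) / 4 = 22/4 = 5.5
  mean(W) = (4 + 3 + 7 + 1) / 4 = 15/4 = 3.75

Step 2 — sample covariance S[i,j] = (1/(n-1)) · Σ_k (x_{k,i} - mean_i) · (x_{k,j} - mean_j), with n-1 = 3.
  S[U,U] = ((-2.5)·(-2.5) + (0.5)·(0.5) + (1.5)·(1.5) + (0.5)·(0.5)) / 3 = 9/3 = 3
  S[U,V] = ((-2.5)·(-3.5) + (0.5)·(0.5) + (1.5)·(2.5) + (0.5)·(0.5)) / 3 = 13/3 = 4.3333
  S[U,W] = ((-2.5)·(0.25) + (0.5)·(-0.75) + (1.5)·(3.25) + (0.5)·(-2.75)) / 3 = 2.5/3 = 0.8333
  S[V,V] = ((-3.5)·(-3.5) + (0.5)·(0.5) + (2.5)·(2.5) + (0.5)·(0.5)) / 3 = 19/3 = 6.3333
  S[V,W] = ((-3.5)·(0.25) + (0.5)·(-0.75) + (2.5)·(3.25) + (0.5)·(-2.75)) / 3 = 5.5/3 = 1.8333
  S[W,W] = ((0.25)·(0.25) + (-0.75)·(-0.75) + (3.25)·(3.25) + (-2.75)·(-2.75)) / 3 = 18.75/3 = 6.25

S is symmetric (S[j,i] = S[i,j]). Assembling:

S = [[3, 4.3333, 0.8333],
 [4.3333, 6.3333, 1.8333],
 [0.8333, 1.8333, 6.25]]


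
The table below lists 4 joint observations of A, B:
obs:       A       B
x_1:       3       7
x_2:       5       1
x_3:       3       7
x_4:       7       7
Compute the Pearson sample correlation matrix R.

Step 1 — column means:
  mean(A) = (3 + 5 + 3 + 7) / 4 = 18/4 = 4.5
  mean(B) = (7 + 1 + 7 + 7) / 4 = 22/4 = 5.5

Step 2 — sample variances and covariances s[i,j] = (1/(n-1)) · Σ_k (x_{k,i} - mean_i) · (x_{k,j} - mean_j), with n-1 = 3:
  s[A,A] = ((-1.5)·(-1.5) + (0.5)·(0.5) + (-1.5)·(-1.5) + (2.5)·(2.5)) / 3 = 11/3 = 3.6667
  s[A,B] = ((-1.5)·(1.5) + (0.5)·(-4.5) + (-1.5)·(1.5) + (2.5)·(1.5)) / 3 = -3/3 = -1
  s[B,B] = ((1.5)·(1.5) + (-4.5)·(-4.5) + (1.5)·(1.5) + (1.5)·(1.5)) / 3 = 27/3 = 9
  Sample standard deviations s_i = √(s[i,i]):
  s(A) = √(3.6667) = 1.9149
  s(B) = √(9) = 3

Step 3 — r_{ij} = s_{ij} / (s_i · s_j):
  r[A,A] = 1 (diagonal).
  r[A,B] = -1 / (1.9149 · 3) = -1 / 5.7446 = -0.1741
  r[B,B] = 1 (diagonal).

R is symmetric with unit diagonal. Assembling:

R = [[1, -0.1741],
 [-0.1741, 1]]


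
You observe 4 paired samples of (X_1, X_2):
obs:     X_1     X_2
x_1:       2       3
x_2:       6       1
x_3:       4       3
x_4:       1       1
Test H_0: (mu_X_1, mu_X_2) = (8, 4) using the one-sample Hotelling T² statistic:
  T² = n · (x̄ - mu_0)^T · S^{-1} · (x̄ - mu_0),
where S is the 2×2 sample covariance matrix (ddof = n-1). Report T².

Step 1 — sample mean vector:
  mean(X_1) = (2 + 6 + 4 + 1) / 4 = 13/4 = 3.25
  mean(X_2) = (3 + 1 + 3 + 1) / 4 = 8/4 = 2
  x̄ = (3.25, 2),  deviation x̄ - mu_0 = (3.25, 2) - (8, 4) = (-4.75, -2).

Step 2 — sample covariance matrix, S[i,j] = (1/(n-1)) · Σ_k (x_{k,i} - mean_i) · (x_{k,j} - mean_j), divisor n-1 = 3:
  S[X_1,X_1] = ((-1.25)·(-1.25) + (2.75)·(2.75) + (0.75)·(0.75) + (-2.25)·(-2.25)) / 3 = 14.75/3 = 4.9167
  S[X_1,X_2] = ((-1.25)·(1) + (2.75)·(-1) + (0.75)·(1) + (-2.25)·(-1)) / 3 = -1/3 = -0.3333
  S[X_2,X_2] = ((1)·(1) + (-1)·(-1) + (1)·(1) + (-1)·(-1)) / 3 = 4/3 = 1.3333
  S = [[4.9167, -0.3333],
 [-0.3333, 1.3333]].

Step 3 — invert S. det(S) = 4.9167·1.3333 - (-0.3333)² = 6.4444.
  S^{-1} = (1/det) · [[d, -b], [-b, a]] = [[0.2069, 0.0517],
 [0.0517, 0.7629]].

Step 4 — quadratic form (x̄ - mu_0)^T · S^{-1} · (x̄ - mu_0):
  S^{-1} · (x̄ - mu_0) = (-1.0862, -1.7716),
  (x̄ - mu_0)^T · [...] = (-4.75)·(-1.0862) + (-2)·(-1.7716) = 8.7026.

Step 5 — scale by n: T² = 4 · 8.7026 = 34.8103.

T² ≈ 34.8103


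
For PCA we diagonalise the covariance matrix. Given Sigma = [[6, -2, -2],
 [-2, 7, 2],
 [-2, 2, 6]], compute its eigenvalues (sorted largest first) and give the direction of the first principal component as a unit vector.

Step 1 — characteristic polynomial p(λ) = det(λI - Sigma) = λ³ - tr·λ² + c_1·λ - det, where tr = trace, c_1 = sum of the principal 2×2 minors, det = det(Sigma):
  tr = 6 + 7 + 6 = 19,
  c_1 = (6·7 - (-2)²) + (6·6 - (-2)²) + (7·6 - (2)²) = 38 + 32 + 38 = 108,
  det = 6·(7·6 - (2)²) - (-2)·((-2)·6 - (2)·(-2)) + (-2)·((-2)·(2) - 7·(-2)) = 6·(38) - (-2)·(-8) + (-2)·(10) = 192.
  So p(λ) = λ³ - 19λ² + 108λ - 192.
Step 2 — look for an integer root (rational root theorem: any rational root is an integer divisor of 192). Testing λ = 4:
  p(4) = 64 - 304 + 432 - 192 = 0  ✓
  Dividing out (λ - 4): p(λ) = (λ - 4)(λ² - 15λ + 48).
Step 3 — remaining eigenvalues from the quadratic λ² - 15λ + 48 = 0:
  Δ = 15² - 4·48 = 225 - 192 = 33,  λ = (15 ± √33)/2 = (15 ± 5.7446)/2 ≈ 10.3723 or 4.6277.
  Sorted: λ_1 = 10.3723,  λ_2 = 4.6277,  λ_3 = 4  (check: sum = 19 = tr ✓).

Step 4 — unit eigenvector for λ_1 ≈ 10.3723: v spans the null space of (Sigma - λ_1 I), whose rows are
  r_1 = (-4.3723, -2, -2),  r_2 = (-2, -3.3723, 2),  r_3 = (-2, 2, -4.3723).
  v is orthogonal to every row, so take v ∝ r_1 × r_2 = ((-2)·(2) - (-2)·(-3.3723), (-2)·(-2) - (-4.3723)·(2), (-4.3723)·(-3.3723) - (-2)·(-2)) ≈ (-10.7446, 12.7446, 10.7446).
  Rescale (multiply by -1 so the first nonzero entry is positive): u = (10.7446, -12.7446, -10.7446).
  ||u|| = √((10.7446)² + (-12.7446)² + (-10.7446)²) = √(393.3151) ≈ 19.8322,  v_1 = u/||u|| ≈ (0.5418, -0.6426, -0.5418) (||v_1|| = 1).

λ_1 = 10.3723,  λ_2 = 4.6277,  λ_3 = 4;  v_1 ≈ (0.5418, -0.6426, -0.5418)


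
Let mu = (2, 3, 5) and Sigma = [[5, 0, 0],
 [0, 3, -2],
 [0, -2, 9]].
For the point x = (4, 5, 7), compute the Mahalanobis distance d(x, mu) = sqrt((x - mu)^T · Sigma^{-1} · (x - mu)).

Step 1 — centre the observation: (x - mu) = (2, 2, 2).

Step 2 — invert Sigma (cofactor / det for 3×3, or solve directly):
  Sigma^{-1} = [[0.2, 0, 0],
 [0, 0.3913, 0.087],
 [0, 0.087, 0.1304]].

Step 3 — form the quadratic (x - mu)^T · Sigma^{-1} · (x - mu):
  Sigma^{-1} · (x - mu) = (0.4, 0.9565, 0.4348).
  (x - mu)^T · [Sigma^{-1} · (x - mu)] = (2)·(0.4) + (2)·(0.9565) + (2)·(0.4348) = 3.5826.

Step 4 — take square root: d = √(3.5826) ≈ 1.8928.

d(x, mu) = √(3.5826) ≈ 1.8928


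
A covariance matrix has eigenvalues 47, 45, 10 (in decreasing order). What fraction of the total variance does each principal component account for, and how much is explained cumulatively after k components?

Step 1 — total variance = trace(Sigma) = Σ λ_i = 47 + 45 + 10 = 102.

Step 2 — fraction explained by component i = λ_i / Σ λ:
  PC1: 47/102 = 0.4608
  PC2: 45/102 = 0.4412
  PC3: 10/102 = 0.098

Step 3 — cumulative fraction after k components = (λ_1 + ... + λ_k) / Σ λ:
  k = 1: 47/102 = 0.4608
  k = 2: (47 + 45)/102 = 92/102 = 0.902
  k = 3: (47 + 45 + 10)/102 = 102/102 = 1

Summary (fraction, with percent):

explained: PC1 0.4608 (46.08%), PC2 0.4412 (44.12%), PC3 0.098 (9.8%);  cumulative: 0.4608, 0.902, 1


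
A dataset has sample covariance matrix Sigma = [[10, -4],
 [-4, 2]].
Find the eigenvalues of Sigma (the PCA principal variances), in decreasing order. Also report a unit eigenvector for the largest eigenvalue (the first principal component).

Step 1 — characteristic polynomial of 2×2 Sigma:
  det(Sigma - λI) = λ² - trace · λ + det = 0.
  trace = 10 + 2 = 12, det = 10·2 - (-4)² = 4.
Step 2 — discriminant:
  Δ = trace² - 4·det = 144 - 16 = 128.
Step 3 — eigenvalues:
  λ = (trace ± √Δ)/2 = (12 ± 11.3137)/2,
  λ_1 = 11.6569,  λ_2 = 0.3431.

Step 4 — unit eigenvector for λ_1: solve (Sigma - λ_1 I)v = 0. First row:
  (10 - 11.6569)·v_x + (-4)·v_y = 0, i.e. (-1.6569)·v_x + (-4)·v_y = 0,
  so v ∝ (b, λ_1 - a) = (-4, 1.6569); multiply by -1 so the first entry is positive: u = (4, -1.6569).
  ||u|| = √((4)² + (-1.6569)²) = √(18.7452) ≈ 4.3296,
  v_1 = u/||u|| ≈ (0.9239, -0.3827) (||v_1|| = 1).

λ_1 = 11.6569,  λ_2 = 0.3431;  v_1 ≈ (0.9239, -0.3827)


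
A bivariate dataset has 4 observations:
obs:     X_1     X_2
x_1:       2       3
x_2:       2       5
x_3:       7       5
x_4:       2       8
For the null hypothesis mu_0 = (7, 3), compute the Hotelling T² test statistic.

Step 1 — sample mean vector:
  mean(X_1) = (2 + 2 + 7 + 2) / 4 = 13/4 = 3.25
  mean(X_2) = (3 + 5 + 5 + 8) / 4 = 21/4 = 5.25
  x̄ = (3.25, 5.25),  deviation x̄ - mu_0 = (3.25, 5.25) - (7, 3) = (-3.75, 2.25).

Step 2 — sample covariance matrix, S[i,j] = (1/(n-1)) · Σ_k (x_{k,i} - mean_i) · (x_{k,j} - mean_j), divisor n-1 = 3:
  S[X_1,X_1] = ((-1.25)·(-1.25) + (-1.25)·(-1.25) + (3.75)·(3.75) + (-1.25)·(-1.25)) / 3 = 18.75/3 = 6.25
  S[X_1,X_2] = ((-1.25)·(-2.25) + (-1.25)·(-0.25) + (3.75)·(-0.25) + (-1.25)·(2.75)) / 3 = -1.25/3 = -0.4167
  S[X_2,X_2] = ((-2.25)·(-2.25) + (-0.25)·(-0.25) + (-0.25)·(-0.25) + (2.75)·(2.75)) / 3 = 12.75/3 = 4.25
  S = [[6.25, -0.4167],
 [-0.4167, 4.25]].

Step 3 — invert S. det(S) = 6.25·4.25 - (-0.4167)² = 26.3889.
  S^{-1} = (1/det) · [[d, -b], [-b, a]] = [[0.1611, 0.0158],
 [0.0158, 0.2368]].

Step 4 — quadratic form (x̄ - mu_0)^T · S^{-1} · (x̄ - mu_0):
  S^{-1} · (x̄ - mu_0) = (-0.5684, 0.4737),
  (x̄ - mu_0)^T · [...] = (-3.75)·(-0.5684) + (2.25)·(0.4737) = 3.1974.

Step 5 — scale by n: T² = 4 · 3.1974 = 12.7895.

T² ≈ 12.7895


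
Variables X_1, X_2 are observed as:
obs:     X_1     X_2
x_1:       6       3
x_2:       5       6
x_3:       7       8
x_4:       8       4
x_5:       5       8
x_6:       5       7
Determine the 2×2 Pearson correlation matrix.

Step 1 — column means:
  mean(X_1) = (6 + 5 + 7 + 8 + 5 + 5) / 6 = 36/6 = 6
  mean(X_2) = (3 + 6 + 8 + 4 + 8 + 7) / 6 = 36/6 = 6

Step 2 — sample variances and covariances s[i,j] = (1/(n-1)) · Σ_k (x_{k,i} - mean_i) · (x_{k,j} - mean_j), with n-1 = 5:
  s[X_1,X_1] = ((0)·(0) + (-1)·(-1) + (1)·(1) + (2)·(2) + (-1)·(-1) + (-1)·(-1)) / 5 = 8/5 = 1.6
  s[X_1,X_2] = ((0)·(-3) + (-1)·(0) + (1)·(2) + (2)·(-2) + (-1)·(2) + (-1)·(1)) / 5 = -5/5 = -1
  s[X_2,X_2] = ((-3)·(-3) + (0)·(0) + (2)·(2) + (-2)·(-2) + (2)·(2) + (1)·(1)) / 5 = 22/5 = 4.4
  Sample standard deviations s_i = √(s[i,i]):
  s(X_1) = √(1.6) = 1.2649
  s(X_2) = √(4.4) = 2.0976

Step 3 — r_{ij} = s_{ij} / (s_i · s_j):
  r[X_1,X_1] = 1 (diagonal).
  r[X_1,X_2] = -1 / (1.2649 · 2.0976) = -1 / 2.6533 = -0.3769
  r[X_2,X_2] = 1 (diagonal).

R is symmetric with unit diagonal. Assembling:

R = [[1, -0.3769],
 [-0.3769, 1]]


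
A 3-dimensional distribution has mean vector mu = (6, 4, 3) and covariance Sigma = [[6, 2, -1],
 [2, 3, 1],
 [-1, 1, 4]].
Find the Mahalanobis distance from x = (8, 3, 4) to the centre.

Step 1 — centre the observation: (x - mu) = (2, -1, 1).

Step 2 — invert Sigma (cofactor / det for 3×3, or solve directly):
  Sigma^{-1} = [[0.2558, -0.2093, 0.1163],
 [-0.2093, 0.5349, -0.186],
 [0.1163, -0.186, 0.3256]].

Step 3 — form the quadratic (x - mu)^T · Sigma^{-1} · (x - mu):
  Sigma^{-1} · (x - mu) = (0.8372, -1.1395, 0.7442).
  (x - mu)^T · [Sigma^{-1} · (x - mu)] = (2)·(0.8372) + (-1)·(-1.1395) + (1)·(0.7442) = 3.5581.

Step 4 — take square root: d = √(3.5581) ≈ 1.8863.

d(x, mu) = √(3.5581) ≈ 1.8863


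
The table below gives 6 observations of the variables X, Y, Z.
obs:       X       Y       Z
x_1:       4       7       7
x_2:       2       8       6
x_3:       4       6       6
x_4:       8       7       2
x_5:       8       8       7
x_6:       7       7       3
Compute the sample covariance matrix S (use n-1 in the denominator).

Step 1 — column means:
  mean(X) = (4 + 2 + 4 + 8 + 8 + 7) / 6 = 33/6 = 5.5
  mean(Y) = (7 + 8 + 6 + 7 + 8 + 7) / 6 = 43/6 = 7.1667
  mean(Z) = (7 + 6 + 6 + 2 + 7 + 3) / 6 = 31/6 = 5.1667

Step 2 — sample covariance S[i,j] = (1/(n-1)) · Σ_k (x_{k,i} - mean_i) · (x_{k,j} - mean_j), with n-1 = 5.
  S[X,X] = ((-1.5)·(-1.5) + (-3.5)·(-3.5) + (-1.5)·(-1.5) + (2.5)·(2.5) + (2.5)·(2.5) + (1.5)·(1.5)) / 5 = 31.5/5 = 6.3
  S[X,Y] = ((-1.5)·(-0.1667) + (-3.5)·(0.8333) + (-1.5)·(-1.1667) + (2.5)·(-0.1667) + (2.5)·(0.8333) + (1.5)·(-0.1667)) / 5 = 0.5/5 = 0.1
  S[X,Z] = ((-1.5)·(1.8333) + (-3.5)·(0.8333) + (-1.5)·(0.8333) + (2.5)·(-3.1667) + (2.5)·(1.8333) + (1.5)·(-2.1667)) / 5 = -13.5/5 = -2.7
  S[Y,Y] = ((-0.1667)·(-0.1667) + (0.8333)·(0.8333) + (-1.1667)·(-1.1667) + (-0.1667)·(-0.1667) + (0.8333)·(0.8333) + (-0.1667)·(-0.1667)) / 5 = 2.8333/5 = 0.5667
  S[Y,Z] = ((-0.1667)·(1.8333) + (0.8333)·(0.8333) + (-1.1667)·(0.8333) + (-0.1667)·(-3.1667) + (0.8333)·(1.8333) + (-0.1667)·(-2.1667)) / 5 = 1.8333/5 = 0.3667
  S[Z,Z] = ((1.8333)·(1.8333) + (0.8333)·(0.8333) + (0.8333)·(0.8333) + (-3.1667)·(-3.1667) + (1.8333)·(1.8333) + (-2.1667)·(-2.1667)) / 5 = 22.8333/5 = 4.5667

S is symmetric (S[j,i] = S[i,j]). Assembling:

S = [[6.3, 0.1, -2.7],
 [0.1, 0.5667, 0.3667],
 [-2.7, 0.3667, 4.5667]]


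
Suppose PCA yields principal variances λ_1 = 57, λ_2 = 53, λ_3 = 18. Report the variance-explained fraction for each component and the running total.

Step 1 — total variance = trace(Sigma) = Σ λ_i = 57 + 53 + 18 = 128.

Step 2 — fraction explained by component i = λ_i / Σ λ:
  PC1: 57/128 = 0.4453
  PC2: 53/128 = 0.4141
  PC3: 18/128 = 0.1406

Step 3 — cumulative fraction after k components = (λ_1 + ... + λ_k) / Σ λ:
  k = 1: 57/128 = 0.4453
  k = 2: (57 + 53)/128 = 110/128 = 0.8594
  k = 3: (57 + 53 + 18)/128 = 128/128 = 1

Summary (fraction, with percent):

explained: PC1 0.4453 (44.53%), PC2 0.4141 (41.41%), PC3 0.1406 (14.06%);  cumulative: 0.4453, 0.8594, 1


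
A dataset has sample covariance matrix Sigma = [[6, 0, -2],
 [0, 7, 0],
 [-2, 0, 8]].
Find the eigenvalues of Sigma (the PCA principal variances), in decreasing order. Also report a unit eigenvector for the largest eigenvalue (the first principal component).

Step 1 — characteristic polynomial p(λ) = det(λI - Sigma) = λ³ - tr·λ² + c_1·λ - det, where tr = trace, c_1 = sum of the principal 2×2 minors, det = det(Sigma):
  tr = 6 + 7 + 8 = 21,
  c_1 = (6·7 - (0)²) + (6·8 - (-2)²) + (7·8 - (0)²) = 42 + 44 + 56 = 142,
  det = 6·(7·8 - (0)²) - (0)·((0)·8 - (0)·(-2)) + (-2)·((0)·(0) - 7·(-2)) = 6·(56) - (0)·(0) + (-2)·(14) = 308.
  So p(λ) = λ³ - 21λ² + 142λ - 308.
Step 2 — look for an integer root (rational root theorem: any rational root is an integer divisor of 308). Testing λ = 7:
  p(7) = 343 - 1029 + 994 - 308 = 0  ✓
  Dividing out (λ - 7): p(λ) = (λ - 7)(λ² - 14λ + 44).
Step 3 — remaining eigenvalues from the quadratic λ² - 14λ + 44 = 0:
  Δ = 14² - 4·44 = 196 - 176 = 20,  λ = (14 ± √20)/2 = (14 ± 4.4721)/2 ≈ 9.2361 or 4.7639.
  Sorted: λ_1 = 9.2361,  λ_2 = 7,  λ_3 = 4.7639  (check: sum = 21 = tr ✓).

Step 4 — unit eigenvector for λ_1 ≈ 9.2361: v spans the null space of (Sigma - λ_1 I), whose rows are
  r_1 = (-3.2361, 0, -2),  r_2 = (0, -2.2361, 0),  r_3 = (-2, 0, -1.2361).
  v is orthogonal to every row, so take v ∝ r_1 × r_2 = ((0)·(0) - (-2)·(-2.2361), (-2)·(0) - (-3.2361)·(0), (-3.2361)·(-2.2361) - (0)·(0)) ≈ (-4.4721, 0, 7.2361).
  Rescale (multiply by -1 so the first nonzero entry is positive): u = (4.4721, 0, -7.2361).
  ||u|| = √((4.4721)² + (0)² + (-7.2361)²) = √(72.3607) ≈ 8.5065,  v_1 = u/||u|| ≈ (0.5257, 0, -0.8507) (||v_1|| = 1).

λ_1 = 9.2361,  λ_2 = 7,  λ_3 = 4.7639;  v_1 ≈ (0.5257, 0, -0.8507)


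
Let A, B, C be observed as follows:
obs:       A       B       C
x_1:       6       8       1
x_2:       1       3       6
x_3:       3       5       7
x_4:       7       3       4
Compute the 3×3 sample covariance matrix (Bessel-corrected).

Step 1 — column means:
  mean(A) = (6 + 1 + 3 + 7) / 4 = 17/4 = 4.25
  mean(B) = (8 + 3 + 5 + 3) / 4 = 19/4 = 4.75
  mean(C) = (1 + 6 + 7 + 4) / 4 = 18/4 = 4.5

Step 2 — sample covariance S[i,j] = (1/(n-1)) · Σ_k (x_{k,i} - mean_i) · (x_{k,j} - mean_j), with n-1 = 3.
  S[A,A] = ((1.75)·(1.75) + (-3.25)·(-3.25) + (-1.25)·(-1.25) + (2.75)·(2.75)) / 3 = 22.75/3 = 7.5833
  S[A,B] = ((1.75)·(3.25) + (-3.25)·(-1.75) + (-1.25)·(0.25) + (2.75)·(-1.75)) / 3 = 6.25/3 = 2.0833
  S[A,C] = ((1.75)·(-3.5) + (-3.25)·(1.5) + (-1.25)·(2.5) + (2.75)·(-0.5)) / 3 = -15.5/3 = -5.1667
  S[B,B] = ((3.25)·(3.25) + (-1.75)·(-1.75) + (0.25)·(0.25) + (-1.75)·(-1.75)) / 3 = 16.75/3 = 5.5833
  S[B,C] = ((3.25)·(-3.5) + (-1.75)·(1.5) + (0.25)·(2.5) + (-1.75)·(-0.5)) / 3 = -12.5/3 = -4.1667
  S[C,C] = ((-3.5)·(-3.5) + (1.5)·(1.5) + (2.5)·(2.5) + (-0.5)·(-0.5)) / 3 = 21/3 = 7

S is symmetric (S[j,i] = S[i,j]). Assembling:

S = [[7.5833, 2.0833, -5.1667],
 [2.0833, 5.5833, -4.1667],
 [-5.1667, -4.1667, 7]]


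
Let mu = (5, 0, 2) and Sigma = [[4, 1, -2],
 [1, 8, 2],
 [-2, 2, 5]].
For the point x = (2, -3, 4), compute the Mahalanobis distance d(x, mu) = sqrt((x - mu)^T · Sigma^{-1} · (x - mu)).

Step 1 — centre the observation: (x - mu) = (-3, -3, 2).

Step 2 — invert Sigma (cofactor / det for 3×3, or solve directly):
  Sigma^{-1} = [[0.3636, -0.0909, 0.1818],
 [-0.0909, 0.1616, -0.101],
 [0.1818, -0.101, 0.3131]].

Step 3 — form the quadratic (x - mu)^T · Sigma^{-1} · (x - mu):
  Sigma^{-1} · (x - mu) = (-0.4545, -0.4141, 0.3838).
  (x - mu)^T · [Sigma^{-1} · (x - mu)] = (-3)·(-0.4545) + (-3)·(-0.4141) + (2)·(0.3838) = 3.3737.

Step 4 — take square root: d = √(3.3737) ≈ 1.8368.

d(x, mu) = √(3.3737) ≈ 1.8368


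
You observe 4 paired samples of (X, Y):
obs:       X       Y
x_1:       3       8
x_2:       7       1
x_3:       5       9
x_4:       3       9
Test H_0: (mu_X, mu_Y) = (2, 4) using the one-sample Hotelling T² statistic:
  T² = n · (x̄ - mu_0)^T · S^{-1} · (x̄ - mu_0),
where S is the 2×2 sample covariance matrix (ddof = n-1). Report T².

Step 1 — sample mean vector:
  mean(X) = (3 + 7 + 5 + 3) / 4 = 18/4 = 4.5
  mean(Y) = (8 + 1 + 9 + 9) / 4 = 27/4 = 6.75
  x̄ = (4.5, 6.75),  deviation x̄ - mu_0 = (4.5, 6.75) - (2, 4) = (2.5, 2.75).

Step 2 — sample covariance matrix, S[i,j] = (1/(n-1)) · Σ_k (x_{k,i} - mean_i) · (x_{k,j} - mean_j), divisor n-1 = 3:
  S[X,X] = ((-1.5)·(-1.5) + (2.5)·(2.5) + (0.5)·(0.5) + (-1.5)·(-1.5)) / 3 = 11/3 = 3.6667
  S[X,Y] = ((-1.5)·(1.25) + (2.5)·(-5.75) + (0.5)·(2.25) + (-1.5)·(2.25)) / 3 = -18.5/3 = -6.1667
  S[Y,Y] = ((1.25)·(1.25) + (-5.75)·(-5.75) + (2.25)·(2.25) + (2.25)·(2.25)) / 3 = 44.75/3 = 14.9167
  S = [[3.6667, -6.1667],
 [-6.1667, 14.9167]].

Step 3 — invert S. det(S) = 3.6667·14.9167 - (-6.1667)² = 16.6667.
  S^{-1} = (1/det) · [[d, -b], [-b, a]] = [[0.895, 0.37],
 [0.37, 0.22]].

Step 4 — quadratic form (x̄ - mu_0)^T · S^{-1} · (x̄ - mu_0):
  S^{-1} · (x̄ - mu_0) = (3.255, 1.53),
  (x̄ - mu_0)^T · [...] = (2.5)·(3.255) + (2.75)·(1.53) = 12.345.

Step 5 — scale by n: T² = 4 · 12.345 = 49.38.

T² ≈ 49.38


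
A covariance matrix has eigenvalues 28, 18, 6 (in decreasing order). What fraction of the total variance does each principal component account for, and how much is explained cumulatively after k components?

Step 1 — total variance = trace(Sigma) = Σ λ_i = 28 + 18 + 6 = 52.

Step 2 — fraction explained by component i = λ_i / Σ λ:
  PC1: 28/52 = 0.5385
  PC2: 18/52 = 0.3462
  PC3: 6/52 = 0.1154

Step 3 — cumulative fraction after k components = (λ_1 + ... + λ_k) / Σ λ:
  k = 1: 28/52 = 0.5385
  k = 2: (28 + 18)/52 = 46/52 = 0.8846
  k = 3: (28 + 18 + 6)/52 = 52/52 = 1

Summary (fraction, with percent):

explained: PC1 0.5385 (53.85%), PC2 0.3462 (34.62%), PC3 0.1154 (11.54%);  cumulative: 0.5385, 0.8846, 1


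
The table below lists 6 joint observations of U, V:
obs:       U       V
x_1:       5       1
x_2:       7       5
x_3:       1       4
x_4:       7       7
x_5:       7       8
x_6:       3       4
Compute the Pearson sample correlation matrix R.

Step 1 — column means:
  mean(U) = (5 + 7 + 1 + 7 + 7 + 3) / 6 = 30/6 = 5
  mean(V) = (1 + 5 + 4 + 7 + 8 + 4) / 6 = 29/6 = 4.8333

Step 2 — sample variances and covariances s[i,j] = (1/(n-1)) · Σ_k (x_{k,i} - mean_i) · (x_{k,j} - mean_j), with n-1 = 5:
  s[U,U] = ((0)·(0) + (2)·(2) + (-4)·(-4) + (2)·(2) + (2)·(2) + (-2)·(-2)) / 5 = 32/5 = 6.4
  s[U,V] = ((0)·(-3.8333) + (2)·(0.1667) + (-4)·(-0.8333) + (2)·(2.1667) + (2)·(3.1667) + (-2)·(-0.8333)) / 5 = 16/5 = 3.2
  s[V,V] = ((-3.8333)·(-3.8333) + (0.1667)·(0.1667) + (-0.8333)·(-0.8333) + (2.1667)·(2.1667) + (3.1667)·(3.1667) + (-0.8333)·(-0.8333)) / 5 = 30.8333/5 = 6.1667
  Sample standard deviations s_i = √(s[i,i]):
  s(U) = √(6.4) = 2.5298
  s(V) = √(6.1667) = 2.4833

Step 3 — r_{ij} = s_{ij} / (s_i · s_j):
  r[U,U] = 1 (diagonal).
  r[U,V] = 3.2 / (2.5298 · 2.4833) = 3.2 / 6.2823 = 0.5094
  r[V,V] = 1 (diagonal).

R is symmetric with unit diagonal. Assembling:

R = [[1, 0.5094],
 [0.5094, 1]]
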